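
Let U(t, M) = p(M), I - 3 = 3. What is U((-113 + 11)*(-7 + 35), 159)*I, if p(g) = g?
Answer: 954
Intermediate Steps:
I = 6 (I = 3 + 3 = 6)
U(t, M) = M
U((-113 + 11)*(-7 + 35), 159)*I = 159*6 = 954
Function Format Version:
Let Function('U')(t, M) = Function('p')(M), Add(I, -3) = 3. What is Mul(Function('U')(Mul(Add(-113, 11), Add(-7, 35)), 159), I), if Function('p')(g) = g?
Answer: 954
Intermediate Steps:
I = 6 (I = Add(3, 3) = 6)
Function('U')(t, M) = M
Mul(Function('U')(Mul(Add(-113, 11), Add(-7, 35)), 159), I) = Mul(159, 6) = 954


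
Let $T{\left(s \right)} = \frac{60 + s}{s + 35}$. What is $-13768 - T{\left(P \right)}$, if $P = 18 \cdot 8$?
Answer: $- \frac{2464676}{179} \approx -13769.0$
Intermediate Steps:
$P = 144$
$T{\left(s \right)} = \frac{60 + s}{35 + s}$
$-13768 - T{\left(P \right)} = -13768 - \frac{60 + 144}{35 + 144} = -13768 - \frac{1}{179} \cdot 204 = -13768 - \frac{204}{179} = - \frac{2464676}{179}$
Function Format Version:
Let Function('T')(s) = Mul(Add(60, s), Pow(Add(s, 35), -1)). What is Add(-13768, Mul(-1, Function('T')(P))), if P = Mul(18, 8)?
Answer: Rational(-2464676, 179) ≈ -13769.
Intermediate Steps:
P = 144
Function('T')(s) = Mul(Pow(Add(35, s), -1), Add(60, s)) (Function('T')(s) = Mul(Add(60, s), Pow(Add(35, s), -1)) = Mul(Pow(Add(35, s), -1), Add(60, s)))
Add(-13768, Mul(-1, Function('T')(P))) = Add(-13768, Mul(-1, Mul(Pow(Add(35, 144), -1), Add(60, 144)))) = Add(-13768, Mul(-1, Mul(Pow(179, -1), 204))) = Add(-13768, Mul(-1, Mul(Rational(1, 179), 204))) = Add(-13768, Mul(-1, Rational(204, 179))) = Add(-13768, Rational(-204, 179)) = Rational(-2464676, 179)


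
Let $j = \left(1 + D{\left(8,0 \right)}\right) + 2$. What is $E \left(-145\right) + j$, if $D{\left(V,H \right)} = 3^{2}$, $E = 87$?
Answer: $-12603$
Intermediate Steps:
$D{\left(V,H \right)} = 9$
$j = 12$ ($j = \left(1 + 9\right) + 2 = 10 + 2 = 12$)
$E \left(-145\right) + j = 87 \left(-145\right) + 12 = -12615 + 12 = -12603$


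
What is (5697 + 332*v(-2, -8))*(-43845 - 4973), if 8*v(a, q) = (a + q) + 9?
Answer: -276090199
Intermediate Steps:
v(a, q) = 9/8 + a/8 + q/8 (v(a, q) = ((a + q) + 9)/8 = (9 + a + q)/8 = 9/8 + a/8 + q/8)
(5697 + 332*v(-2, -8))*(-43845 - 4973) = (5697 + 332*(9/8 + (⅛)*(-2) + (⅛)*(-8)))*(-43845 - 4973) = (5697 + 332*(9/8 - ¼ - 1))*(-48818) = (5697 + 332*(-⅛))*(-48818) = (5697 - 83/2)*(-48818) = (11311/2)*(-48818) = -276090199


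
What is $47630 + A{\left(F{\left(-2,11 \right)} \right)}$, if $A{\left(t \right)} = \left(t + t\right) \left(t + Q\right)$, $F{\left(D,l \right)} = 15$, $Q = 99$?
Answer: $51050$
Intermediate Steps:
$A{\left(t \right)} = 2 t \left(99 + t\right)$ ($A{\left(t \right)} = \left(t + t\right) \left(t + 99\right) = 2 t \left(99 + t\right)$)
$47630 + A{\left(F{\left(-2,11 \right)} \right)} = 47630 + 2 \cdot 15 \left(99 + 15\right) = 47630 + 2 \cdot 15 \cdot 114 = 47630 + 3420 = 51050$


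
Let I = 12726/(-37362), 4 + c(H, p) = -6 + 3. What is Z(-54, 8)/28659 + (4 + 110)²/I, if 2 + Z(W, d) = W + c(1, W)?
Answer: -257695667139/6753971 ≈ -38155.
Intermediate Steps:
c(H, p) = -7 (c(H, p) = -4 + (-6 + 3) = -4 - 3 = -7)
I = -2121/6227 (I = 12726*(-1/37362) = -2121/6227 ≈ -0.34061)
Z(W, d) = -9 + W (Z(W, d) = -2 + (W - 7) = -2 + (-7 + W) = -9 + W)
Z(-54, 8)/28659 + (4 + 110)²/I = (-9 - 54)/28659 + (4 + 110)²/(-2121/6227) = -63*1/28659 + 114²*(-6227/2121) = -21/9553 + 12996*(-6227/2121) = -21/9553 - 26975364/707 = -257695667139/6753971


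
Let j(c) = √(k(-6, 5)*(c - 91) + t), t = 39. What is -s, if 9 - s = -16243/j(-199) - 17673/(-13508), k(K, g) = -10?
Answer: -103899/13508 - 16243*√2939/2939 ≈ -307.31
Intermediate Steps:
j(c) = √(949 - 10*c) (j(c) = √(-10*(c - 91) + 39) = √(-10*(-91 + c) + 39) = √((910 - 10*c) + 39) = √(949 - 10*c))
s = 103899/13508 + 16243*√2939/2939 (s = 9 - (-16243/√(949 - 10*(-199)) - 17673/(-13508)) = 9 - (-16243/√(949 + 1990) - 17673*(-1/13508)) = 9 - (-16243*√2939/2939 + 17673/13508) = 9 - (17673/13508 - 16243*√2939/2939) = 9 + (-17673/13508 + 16243*√2939/2939) = 103899/13508 + 16243*√2939/2939 ≈ 307.31)
-s = -(103899/13508 + 16243*√2939/2939) = -103899/13508 - 16243*√2939/2939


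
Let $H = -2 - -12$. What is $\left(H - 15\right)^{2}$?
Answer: $25$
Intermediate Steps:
$H = 10$ ($H = -2 + 12 = 10$)
$\left(H - 15\right)^{2} = \left(10 - 15\right)^{2} = \left(-5\right)^{2} = 25$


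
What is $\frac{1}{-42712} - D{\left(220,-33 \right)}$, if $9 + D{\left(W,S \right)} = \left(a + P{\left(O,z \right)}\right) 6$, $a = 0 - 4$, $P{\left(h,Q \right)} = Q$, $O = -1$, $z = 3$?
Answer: $\frac{640679}{42712} \approx 15.0$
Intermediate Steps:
$a = -4$
$D{\left(W,S \right)} = -15$ ($D{\left(W,S \right)} = -9 + \left(-4 + 3\right) 6 = -9 - 6 = -15$)
$\frac{1}{-42712} - D{\left(220,-33 \right)} = \frac{1}{-42712} - -15 = - \frac{1}{42712} + 15 = \frac{640679}{42712}$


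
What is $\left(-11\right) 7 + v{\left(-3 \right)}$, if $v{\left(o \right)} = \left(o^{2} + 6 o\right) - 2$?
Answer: $-88$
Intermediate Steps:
$v{\left(o \right)} = -2 + o^{2} + 6 o$
$\left(-11\right) 7 + v{\left(-3 \right)} = \left(-11\right) 7 + \left(-2 + \left(-3\right)^{2} + 6 \left(-3\right)\right) = -77 - 11 = -88$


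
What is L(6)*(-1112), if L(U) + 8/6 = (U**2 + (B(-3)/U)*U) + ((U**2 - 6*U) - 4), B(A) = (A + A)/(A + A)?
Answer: -105640/3 ≈ -35213.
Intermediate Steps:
B(A) = 1 (B(A) = (2*A)/((2*A)) = (2*A)*(1/(2*A)) = 1)
L(U) = -13/3 - 6*U + 2*U**2 (L(U) = -4/3 + ((U**2 + (1/U)*U) + ((U**2 - 6*U) - 4)) = -4/3 + ((U**2 + U/U) + (-4 + U**2 - 6*U)) = -4/3 + ((U**2 + 1) + (-4 + U**2 - 6*U)) = -4/3 + ((1 + U**2) + (-4 + U**2 - 6*U)) = -4/3 + (-3 - 6*U + 2*U**2) = -13/3 - 6*U + 2*U**2)
L(6)*(-1112) = (-13/3 - 6*6 + 2*6**2)*(-1112) = (-13/3 - 36 + 2*36)*(-1112) = (-13/3 - 36 + 72)*(-1112) = (95/3)*(-1112) = -105640/3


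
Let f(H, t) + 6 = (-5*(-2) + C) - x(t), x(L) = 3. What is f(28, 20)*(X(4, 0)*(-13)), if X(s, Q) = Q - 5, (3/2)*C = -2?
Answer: -65/3 ≈ -21.667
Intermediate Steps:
C = -4/3 (C = (2/3)*(-2) = -4/3 ≈ -1.3333)
f(H, t) = -1/3 (f(H, t) = -6 + ((-5*(-2) - 4/3) - 1*3) = -6 + ((10 - 4/3) - 3) = -6 + (26/3 - 3) = -6 + 17/3 = -1/3)
X(s, Q) = -5 + Q
f(28, 20)*(X(4, 0)*(-13)) = -(-5 + 0)*(-13)/3 = -(-5)*(-13)/3 = -1/3*65 = -65/3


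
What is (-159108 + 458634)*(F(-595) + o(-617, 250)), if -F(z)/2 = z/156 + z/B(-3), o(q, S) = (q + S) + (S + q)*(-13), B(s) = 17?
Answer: 17450734207/13 ≈ 1.3424e+9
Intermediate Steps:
o(q, S) = -12*S - 12*q (o(q, S) = (S + q) + (-13*S - 13*q) = -12*S - 12*q)
F(z) = -173*z/1326 (F(z) = -2*(z/156 + z/17) = -173*z/1326)
(-159108 + 458634)*(F(-595) + o(-617, 250)) = (-159108 + 458634)*(-173/1326*(-595) + (-12*250 - 12*(-617))) = 299526*(6055/78 + (-3000 + 7404)) = 299526*(6055/78 + 4404) = 299526*(349567/78) = 17450734207/13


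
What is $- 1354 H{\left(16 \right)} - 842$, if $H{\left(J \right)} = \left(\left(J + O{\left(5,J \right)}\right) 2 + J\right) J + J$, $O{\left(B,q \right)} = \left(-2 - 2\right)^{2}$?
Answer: $-1755626$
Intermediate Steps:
$O{\left(B,q \right)} = 16$ ($O{\left(B,q \right)} = \left(-4\right)^{2} = 16$)
$H{\left(J \right)} = J + J \left(32 + 3 J\right)$ ($H{\left(J \right)} = \left(\left(J + 16\right) 2 + J\right) J + J = \left(\left(16 + J\right) 2 + J\right) J + J = \left(\left(32 + 2 J\right) + J\right) J + J = \left(32 + 3 J\right) J + J = J \left(32 + 3 J\right) + J = J + J \left(32 + 3 J\right)$)
$- 1354 H{\left(16 \right)} - 842 = - 1354 \cdot 3 \cdot 16 \left(11 + 16\right) - 842 = - 1354 \cdot 3 \cdot 16 \cdot 27 - 842 = \left(-1354\right) 1296 - 842 = -1754784 - 842 = -1755626$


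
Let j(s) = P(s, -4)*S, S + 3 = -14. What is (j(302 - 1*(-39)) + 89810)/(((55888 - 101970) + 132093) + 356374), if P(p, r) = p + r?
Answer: 84081/442385 ≈ 0.19006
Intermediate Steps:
S = -17 (S = -3 - 14 = -17)
j(s) = 68 - 17*s (j(s) = (s - 4)*(-17) = (-4 + s)*(-17) = 68 - 17*s)
(j(302 - 1*(-39)) + 89810)/(((55888 - 101970) + 132093) + 356374) = ((68 - 17*(302 - 1*(-39))) + 89810)/(((55888 - 101970) + 132093) + 356374) = ((68 - 17*(302 + 39)) + 89810)/((-46082 + 132093) + 356374) = ((68 - 17*341) + 89810)/(86011 + 356374) = ((68 - 5797) + 89810)/442385 = (-5729 + 89810)*(1/442385) = 84081*(1/442385) = 84081/442385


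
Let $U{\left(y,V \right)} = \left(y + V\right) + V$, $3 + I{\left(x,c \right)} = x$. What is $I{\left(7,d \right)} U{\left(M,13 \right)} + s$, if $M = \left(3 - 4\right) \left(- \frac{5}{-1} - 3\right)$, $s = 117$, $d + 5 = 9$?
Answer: $213$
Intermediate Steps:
$d = 4$ ($d = -5 + 9 = 4$)
$I{\left(x,c \right)} = -3 + x$
$M = -2$ ($M = - (\left(-5\right) \left(-1\right) - 3) = - (5 - 3) = \left(-1\right) 2 = -2$)
$U{\left(y,V \right)} = y + 2 V$ ($U{\left(y,V \right)} = \left(V + y\right) + V = y + 2 V$)
$I{\left(7,d \right)} U{\left(M,13 \right)} + s = \left(-3 + 7\right) \left(-2 + 2 \cdot 13\right) + 117 = 4 \left(-2 + 26\right) + 117 = 4 \cdot 24 + 117 = 96 + 117 = 213$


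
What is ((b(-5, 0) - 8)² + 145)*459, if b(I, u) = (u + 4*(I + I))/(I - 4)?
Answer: 217073/3 ≈ 72358.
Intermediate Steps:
b(I, u) = (u + 8*I)/(-4 + I) (b(I, u) = (u + 4*(2*I))/(-4 + I) = (u + 8*I)/(-4 + I))
((b(-5, 0) - 8)² + 145)*459 = (((0 + 8*(-5))/(-4 - 5) - 8)² + 145)*459 = (((0 - 40)/(-9) - 8)² + 145)*459 = ((-⅑*(-40) - 8)² + 145)*459 = ((40/9 - 8)² + 145)*459 = ((-32/9)² + 145)*459 = (1024/81 + 145)*459 = (12769/81)*459 = 217073/3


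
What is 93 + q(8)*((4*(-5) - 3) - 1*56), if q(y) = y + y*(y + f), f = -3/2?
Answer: -4647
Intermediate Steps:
f = -3/2 (f = -3*1/2 = -3/2 ≈ -1.5000)
q(y) = y + y*(-3/2 + y) (q(y) = y + y*(y - 3/2) = y + y*(-3/2 + y))
93 + q(8)*((4*(-5) - 3) - 1*56) = 93 + (8*(-1/2 + 8))*((4*(-5) - 3) - 1*56) = 93 + (8*(15/2))*((-20 - 3) - 56) = 93 + 60*(-23 - 56) = 93 + 60*(-79) = 93 - 4740 = -4647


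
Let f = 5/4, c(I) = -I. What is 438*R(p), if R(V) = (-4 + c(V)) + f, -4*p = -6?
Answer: -3723/2 ≈ -1861.5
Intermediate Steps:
p = 3/2 (p = -¼*(-6) = 3/2 ≈ 1.5000)
f = 5/4 (f = 5*(¼) = 5/4 ≈ 1.2500)
R(V) = -11/4 - V (R(V) = (-4 - V) + 5/4 = -11/4 - V)
438*R(p) = 438*(-11/4 - 1*3/2) = 438*(-11/4 - 3/2) = 438*(-17/4) = -3723/2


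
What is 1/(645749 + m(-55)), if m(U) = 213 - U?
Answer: 1/646017 ≈ 1.5479e-6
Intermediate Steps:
1/(645749 + m(-55)) = 1/(645749 + (213 - 1*(-55))) = 1/(645749 + (213 + 55)) = 1/(645749 + 268) = 1/646017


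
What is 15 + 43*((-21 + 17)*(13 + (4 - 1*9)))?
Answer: -1361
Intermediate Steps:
15 + 43*((-21 + 17)*(13 + (4 - 1*9))) = 15 + 43*(-4*(13 + (4 - 9))) = 15 + 43*(-4*(13 - 5)) = 15 + 43*(-4*8) = 15 + 43*(-32) = 15 - 1376 = -1361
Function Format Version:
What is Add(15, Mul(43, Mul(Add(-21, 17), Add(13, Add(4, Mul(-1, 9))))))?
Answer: -1361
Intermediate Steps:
Add(15, Mul(43, Mul(Add(-21, 17), Add(13, Add(4, Mul(-1, 9)))))) = Add(15, Mul(43, Mul(-4, Add(13, Add(4, -9))))) = Add(15, Mul(43, Mul(-4, Add(13, -5)))) = Add(15, Mul(43, Mul(-4, 8))) = Add(15, Mul(43, -32)) = Add(15, -1376) = -1361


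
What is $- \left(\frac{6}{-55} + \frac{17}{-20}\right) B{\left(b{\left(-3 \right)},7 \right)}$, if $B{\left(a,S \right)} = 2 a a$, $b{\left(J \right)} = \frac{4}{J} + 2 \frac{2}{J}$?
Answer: $\frac{6752}{495} \approx 13.64$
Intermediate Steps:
$b{\left(J \right)} = \frac{8}{J}$ ($b{\left(J \right)} = \frac{4}{J} + \frac{4}{J} = \frac{8}{J}$)
$B{\left(a,S \right)} = 2 a^{2}$
$- \left(\frac{6}{-55} + \frac{17}{-20}\right) B{\left(b{\left(-3 \right)},7 \right)} = - \left(\frac{6}{-55} + \frac{17}{-20}\right) 2 \left(\frac{8}{-3}\right)^{2} = - \left(6 \left(- \frac{1}{55}\right) + 17 \left(- \frac{1}{20}\right)\right) 2 \left(8 \left(- \frac{1}{3}\right)\right)^{2} = - \left(- \frac{6}{55} - \frac{17}{20}\right) 2 \left(- \frac{8}{3}\right)^{2} = - \frac{\left(-211\right) 2 \cdot \frac{64}{9}}{220} = - \frac{\left(-211\right) 128}{220 \cdot 9} = \left(-1\right) \left(- \frac{6752}{495}\right) = \frac{6752}{495}$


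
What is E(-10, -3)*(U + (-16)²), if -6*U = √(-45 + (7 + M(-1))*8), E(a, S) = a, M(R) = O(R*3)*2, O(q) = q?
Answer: -2560 + 5*I*√37/3 ≈ -2560.0 + 10.138*I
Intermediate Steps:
M(R) = 6*R (M(R) = (R*3)*2 = (3*R)*2 = 6*R)
U = -I*√37/6 (U = -√(-45 + (7 + 6*(-1))*8)/6 = -√(-45 + (7 - 6)*8)/6 = -√(-45 + 1*8)/6 = -√(-45 + 8)/6 = -I*√37/6 ≈ -1.0138*I)
E(-10, -3)*(U + (-16)²) = -10*(-I*√37/6 + (-16)²) = -10*(-I*√37/6 + 256) = -10*(256 - I*√37/6) = -2560 + 5*I*√37/3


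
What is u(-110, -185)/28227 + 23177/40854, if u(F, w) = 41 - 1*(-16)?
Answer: 19895329/34945026 ≈ 0.56933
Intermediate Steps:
u(F, w) = 57 (u(F, w) = 41 + 16 = 57)
u(-110, -185)/28227 + 23177/40854 = 57/28227 + 23177/40854 = 57*(1/28227) + 23177*(1/40854) = 19/9409 + 2107/3714 = 19895329/34945026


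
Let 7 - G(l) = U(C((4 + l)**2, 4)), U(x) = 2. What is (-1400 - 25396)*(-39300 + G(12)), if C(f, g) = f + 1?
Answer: 1052948820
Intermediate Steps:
C(f, g) = 1 + f
G(l) = 5 (G(l) = 7 - 1*2 = 7 - 2 = 5)
(-1400 - 25396)*(-39300 + G(12)) = (-1400 - 25396)*(-39300 + 5) = -26796*(-39295) = 1052948820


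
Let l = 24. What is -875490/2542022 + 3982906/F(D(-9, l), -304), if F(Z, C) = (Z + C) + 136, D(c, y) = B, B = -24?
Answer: -361600098929/17431008 ≈ -20745.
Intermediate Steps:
D(c, y) = -24
F(Z, C) = 136 + C + Z (F(Z, C) = (C + Z) + 136 = 136 + C + Z)
-875490/2542022 + 3982906/F(D(-9, l), -304) = -875490/2542022 + 3982906/(136 - 304 - 24) = -875490*1/2542022 + 3982906/(-192) = -62535/181573 + 3982906*(-1/192) = -62535/181573 - 1991453/96 = -361600098929/17431008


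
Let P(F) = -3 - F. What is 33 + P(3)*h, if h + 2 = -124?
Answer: 789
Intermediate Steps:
h = -126 (h = -2 - 124 = -126)
33 + P(3)*h = 33 + (-3 - 1*3)*(-126) = 33 + (-3 - 3)*(-126) = 33 - 6*(-126) = 33 + 756 = 789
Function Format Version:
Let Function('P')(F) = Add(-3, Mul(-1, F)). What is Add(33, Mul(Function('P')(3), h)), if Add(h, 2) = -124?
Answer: 789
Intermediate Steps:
h = -126 (h = Add(-2, -124) = -126)
Add(33, Mul(Function('P')(3), h)) = Add(33, Mul(Add(-3, Mul(-1, 3)), -126)) = Add(33, Mul(Add(-3, -3), -126)) = Add(33, Mul(-6, -126)) = Add(33, 756) = 789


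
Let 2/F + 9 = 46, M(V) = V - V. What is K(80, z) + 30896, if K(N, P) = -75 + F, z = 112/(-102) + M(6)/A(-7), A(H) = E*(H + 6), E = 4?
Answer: 1140379/37 ≈ 30821.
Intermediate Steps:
M(V) = 0
F = 2/37 (F = 2/(-9 + 46) = 2/37 ≈ 0.054054)
A(H) = 24 + 4*H (A(H) = 4*(H + 6) = 4*(6 + H) = 24 + 4*H)
z = -56/51 (z = 112/(-102) + 0/(24 + 4*(-7)) = 112*(-1/102) + 0/(24 - 28) = -56/51 + 0/(-4) = -56/51 + 0*(-¼) = -56/51 + 0 = -56/51 ≈ -1.0980)
K(N, P) = -2773/37 (K(N, P) = -75 + 2/37 = -2773/37)
K(80, z) + 30896 = -2773/37 + 30896 = 1140379/37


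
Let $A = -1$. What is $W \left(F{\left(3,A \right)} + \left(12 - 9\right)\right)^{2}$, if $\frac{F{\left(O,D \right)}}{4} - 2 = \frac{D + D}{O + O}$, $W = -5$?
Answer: $- \frac{4205}{9} \approx -467.22$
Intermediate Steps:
$F{\left(O,D \right)} = 8 + \frac{4 D}{O}$ ($F{\left(O,D \right)} = 8 + 4 \frac{D + D}{O + O} = 8 + 4 \frac{2 D}{2 O} = 8 + 4 \cdot 2 D \frac{1}{2 O} = 8 + 4 \frac{D}{O} = 8 + \frac{4 D}{O}$)
$W \left(F{\left(3,A \right)} + \left(12 - 9\right)\right)^{2} = - 5 \left(\left(8 + 4 \left(-1\right) \frac{1}{3}\right) + \left(12 - 9\right)\right)^{2} = - 5 \left(\left(8 - \frac{4}{3}\right) + 3\right)^{2} = - 5 \left(\frac{20}{3} + 3\right)^{2} = - 5 \left(\frac{29}{3}\right)^{2} = \left(-5\right) \frac{841}{9} = - \frac{4205}{9}$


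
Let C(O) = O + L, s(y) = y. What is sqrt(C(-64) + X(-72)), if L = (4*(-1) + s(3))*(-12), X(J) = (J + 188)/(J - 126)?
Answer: I*sqrt(57266)/33 ≈ 7.2516*I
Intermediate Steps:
X(J) = (188 + J)/(-126 + J)
L = 12 (L = (4*(-1) + 3)*(-12) = (-4 + 3)*(-12) = -1*(-12) = 12)
C(O) = 12 + O (C(O) = O + 12 = 12 + O)
sqrt(C(-64) + X(-72)) = sqrt((12 - 64) + (188 - 72)/(-126 - 72)) = sqrt(-52 + 116/(-198)) = sqrt(-52 - 1/198*116) = sqrt(-52 - 58/99) = sqrt(-5206/99) = I*sqrt(57266)/33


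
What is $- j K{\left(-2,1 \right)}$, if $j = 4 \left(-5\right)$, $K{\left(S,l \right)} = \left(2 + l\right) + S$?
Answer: $20$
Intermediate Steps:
$K{\left(S,l \right)} = 2 + S + l$
$j = -20$
$- j K{\left(-2,1 \right)} = \left(-1\right) \left(-20\right) \left(2 - 2 + 1\right) = 20 \cdot 1 = 20$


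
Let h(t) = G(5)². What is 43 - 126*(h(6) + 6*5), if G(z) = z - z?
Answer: -3737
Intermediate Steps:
G(z) = 0
h(t) = 0 (h(t) = 0² = 0)
43 - 126*(h(6) + 6*5) = 43 - 126*(0 + 6*5) = 43 - 126*(0 + 30) = 43 - 126*30 = 43 - 3780 = -3737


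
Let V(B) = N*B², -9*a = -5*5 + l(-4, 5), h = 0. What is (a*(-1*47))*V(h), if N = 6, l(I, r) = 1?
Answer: 0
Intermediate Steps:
a = 8/3 (a = -(-5*5 + 1)/9 = -(-25 + 1)/9 = -⅑*(-24) = 8/3 ≈ 2.6667)
V(B) = 6*B²
(a*(-1*47))*V(h) = (8*(-1*47)/3)*(6*0²) = ((8/3)*(-47))*(6*0) = -376/3*0 = 0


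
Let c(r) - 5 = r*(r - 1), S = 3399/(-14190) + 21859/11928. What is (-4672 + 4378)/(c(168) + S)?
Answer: -753968880/71967081113 ≈ -0.010477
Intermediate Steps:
S = 4085393/2564520 (S = 3399*(-1/14190) + 21859*(1/11928) = -103/430 + 21859/11928 = 4085393/2564520 ≈ 1.5930)
c(r) = 5 + r*(-1 + r) (c(r) = 5 + r*(r - 1) = 5 + r*(-1 + r))
(-4672 + 4378)/(c(168) + S) = (-4672 + 4378)/((5 + 168² - 1*168) + 4085393/2564520) = -294/((5 + 28224 - 168) + 4085393/2564520) = -294/(28061 + 4085393/2564520) = -294/71967081113/2564520 = -294*2564520/71967081113 = -753968880/71967081113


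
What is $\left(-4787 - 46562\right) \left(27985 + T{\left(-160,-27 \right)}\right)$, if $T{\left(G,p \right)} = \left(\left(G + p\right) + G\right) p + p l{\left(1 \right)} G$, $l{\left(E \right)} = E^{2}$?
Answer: $-2139918226$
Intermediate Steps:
$T{\left(G,p \right)} = G p + p \left(p + 2 G\right)$ ($T{\left(G,p \right)} = \left(\left(G + p\right) + G\right) p + p 1^{2} G = \left(p + 2 G\right) p + p 1 G = p \left(p + 2 G\right) + p G = p \left(p + 2 G\right) + G p = G p + p \left(p + 2 G\right)$)
$\left(-4787 - 46562\right) \left(27985 + T{\left(-160,-27 \right)}\right) = \left(-4787 - 46562\right) \left(27985 - 27 \left(-27 + 3 \left(-160\right)\right)\right) = - 51349 \left(27985 - 27 \left(-27 - 480\right)\right) = - 51349 \left(27985 - -13689\right) = - 51349 \left(27985 + 13689\right) = \left(-51349\right) 41674 = -2139918226$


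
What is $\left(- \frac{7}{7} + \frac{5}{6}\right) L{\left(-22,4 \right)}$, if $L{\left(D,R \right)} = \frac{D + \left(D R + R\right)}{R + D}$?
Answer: $- \frac{53}{54} \approx -0.98148$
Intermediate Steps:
$L{\left(D,R \right)} = \frac{D + R + D R}{D + R}$ ($L{\left(D,R \right)} = \frac{D + \left(R + D R\right)}{D + R} = \frac{D + R + D R}{D + R}$)
$\left(- \frac{7}{7} + \frac{5}{6}\right) L{\left(-22,4 \right)} = \left(- \frac{7}{7} + \frac{5}{6}\right) \frac{-22 + 4 - 88}{-22 + 4} = \left(\left(-7\right) \frac{1}{7} + 5 \cdot \frac{1}{6}\right) \frac{-22 + 4 - 88}{-18} = \left(-1 + \frac{5}{6}\right) \left(\left(- \frac{1}{18}\right) \left(-106\right)\right) = \left(- \frac{1}{6}\right) \frac{53}{9} = - \frac{53}{54}$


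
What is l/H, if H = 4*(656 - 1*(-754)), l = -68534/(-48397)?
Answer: 34267/136479540 ≈ 0.00025108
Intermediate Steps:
l = 68534/48397 (l = -68534*(-1/48397) = 68534/48397 ≈ 1.4161)
H = 5640 (H = 4*(656 + 754) = 4*1410 = 5640)
l/H = (68534/48397)/5640 = (68534/48397)*(1/5640) = 34267/136479540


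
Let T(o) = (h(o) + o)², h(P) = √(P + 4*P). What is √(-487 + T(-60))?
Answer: √(2813 - 1200*I*√3) ≈ 56.172 - 18.501*I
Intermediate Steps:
h(P) = √5*√P (h(P) = √(5*P) = √5*√P)
T(o) = (o + √5*√o)² (T(o) = (√5*√o + o)² = (o + √5*√o)²)
√(-487 + T(-60)) = √(-487 + (-60 + √5*√(-60))²) = √(-487 + (-60 + √5*(2*I*√15))²) = √(-487 + (-60 + 10*I*√3)²)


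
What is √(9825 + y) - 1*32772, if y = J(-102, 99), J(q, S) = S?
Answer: -32772 + 2*√2481 ≈ -32672.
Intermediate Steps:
y = 99
√(9825 + y) - 1*32772 = √(9825 + 99) - 1*32772 = √9924 - 32772 = 2*√2481 - 32772 = -32772 + 2*√2481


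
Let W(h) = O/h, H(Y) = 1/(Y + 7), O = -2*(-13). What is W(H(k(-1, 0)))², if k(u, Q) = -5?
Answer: 2704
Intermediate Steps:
O = 26
H(Y) = 1/(7 + Y)
W(h) = 26/h
W(H(k(-1, 0)))² = (26/(1/(7 - 5)))² = (26/(1/2))² = (26/(½))² = (26*2)² = 52² = 2704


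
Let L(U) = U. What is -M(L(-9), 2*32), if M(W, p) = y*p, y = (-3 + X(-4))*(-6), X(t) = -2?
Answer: -1920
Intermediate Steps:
y = 30 (y = (-3 - 2)*(-6) = -5*(-6) = 30)
M(W, p) = 30*p
-M(L(-9), 2*32) = -30*2*32 = -30*64 = -1*1920 = -1920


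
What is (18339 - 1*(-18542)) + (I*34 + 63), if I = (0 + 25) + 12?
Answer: 38202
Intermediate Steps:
I = 37 (I = 25 + 12 = 37)
(18339 - 1*(-18542)) + (I*34 + 63) = (18339 - 1*(-18542)) + (37*34 + 63) = (18339 + 18542) + (1258 + 63) = 36881 + 1321 = 38202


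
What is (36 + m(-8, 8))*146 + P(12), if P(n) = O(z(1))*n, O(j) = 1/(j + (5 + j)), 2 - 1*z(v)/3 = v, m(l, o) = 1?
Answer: 59434/11 ≈ 5403.1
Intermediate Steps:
z(v) = 6 - 3*v
O(j) = 1/(5 + 2*j)
P(n) = n/11 (P(n) = n/(5 + 2*(6 - 3*1)) = n/(5 + 2*(6 - 3)) = n/(5 + 2*3) = n/(5 + 6) = n/11)
(36 + m(-8, 8))*146 + P(12) = (36 + 1)*146 + (1/11)*12 = 37*146 + 12/11 = 5402 + 12/11 = 59434/11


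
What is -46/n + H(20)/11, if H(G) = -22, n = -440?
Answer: -417/220 ≈ -1.8955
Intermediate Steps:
-46/n + H(20)/11 = -46/(-440) - 22/11 = -46*(-1/440) - 22*1/11 = 23/220 - 2 = -417/220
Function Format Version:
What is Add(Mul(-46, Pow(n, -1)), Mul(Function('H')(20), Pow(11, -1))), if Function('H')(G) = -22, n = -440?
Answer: Rational(-417, 220) ≈ -1.8955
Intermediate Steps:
Add(Mul(-46, Pow(n, -1)), Mul(Function('H')(20), Pow(11, -1))) = Add(Mul(-46, Pow(-440, -1)), Mul(-22, Pow(11, -1))) = Add(Mul(-46, Rational(-1, 440)), Mul(-22, Rational(1, 11))) = Add(Rational(23, 220), -2) = Rational(-417, 220)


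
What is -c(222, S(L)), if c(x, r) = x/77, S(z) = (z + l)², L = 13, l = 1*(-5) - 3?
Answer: -222/77 ≈ -2.8831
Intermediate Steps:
l = -8 (l = -5 - 3 = -8)
S(z) = (-8 + z)² (S(z) = (z - 8)² = (-8 + z)²)
c(x, r) = x/77 (c(x, r) = x*(1/77) = x/77)
-c(222, S(L)) = -222/77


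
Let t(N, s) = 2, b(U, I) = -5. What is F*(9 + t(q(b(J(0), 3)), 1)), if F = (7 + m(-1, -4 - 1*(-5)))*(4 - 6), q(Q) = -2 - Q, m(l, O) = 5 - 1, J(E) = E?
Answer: -242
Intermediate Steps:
m(l, O) = 4
F = -22 (F = (7 + 4)*(4 - 6) = 11*(-2) = -22)
F*(9 + t(q(b(J(0), 3)), 1)) = -22*(9 + 2) = -22*11 = -242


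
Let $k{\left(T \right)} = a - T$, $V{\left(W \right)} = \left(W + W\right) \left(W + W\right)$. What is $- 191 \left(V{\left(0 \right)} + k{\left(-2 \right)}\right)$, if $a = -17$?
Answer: $2865$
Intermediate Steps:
$V{\left(W \right)} = 4 W^{2}$ ($V{\left(W \right)} = 2 W 2 W = 4 W^{2}$)
$k{\left(T \right)} = -17 - T$
$- 191 \left(V{\left(0 \right)} + k{\left(-2 \right)}\right) = - 191 \left(4 \cdot 0^{2} - 15\right) = - 191 \left(4 \cdot 0 + \left(-17 + 2\right)\right) = - 191 \left(0 - 15\right) = \left(-191\right) \left(-15\right) = 2865$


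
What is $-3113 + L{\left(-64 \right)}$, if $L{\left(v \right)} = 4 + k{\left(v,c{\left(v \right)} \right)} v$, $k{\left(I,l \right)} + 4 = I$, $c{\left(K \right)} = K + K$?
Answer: $1243$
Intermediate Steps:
$c{\left(K \right)} = 2 K$
$k{\left(I,l \right)} = -4 + I$
$L{\left(v \right)} = 4 + v \left(-4 + v\right)$ ($L{\left(v \right)} = 4 + \left(-4 + v\right) v = 4 + v \left(-4 + v\right)$)
$-3113 + L{\left(-64 \right)} = -3113 - \left(-4 + 64 \left(-4 - 64\right)\right) = -3113 + \left(4 - -4352\right) = -3113 + \left(4 + 4352\right) = -3113 + 4356 = 1243$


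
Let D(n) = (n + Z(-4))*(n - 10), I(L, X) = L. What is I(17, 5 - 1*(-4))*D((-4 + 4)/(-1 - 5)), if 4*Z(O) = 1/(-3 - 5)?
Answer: 85/16 ≈ 5.3125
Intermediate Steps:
Z(O) = -1/32 (Z(O) = 1/(4*(-3 - 5)) = (¼)/(-8) = (¼)*(-⅛) = -1/32)
D(n) = (-10 + n)*(-1/32 + n) (D(n) = (n - 1/32)*(n - 10) = (-1/32 + n)*(-10 + n) = (-10 + n)*(-1/32 + n))
I(17, 5 - 1*(-4))*D((-4 + 4)/(-1 - 5)) = 17*(5/16 + ((-4 + 4)/(-1 - 5))² - 321*(-4 + 4)/(32*(-1 - 5))) = 17*(5/16 + (0/(-6))² - 0/(-6)) = 17*(5/16 + (0*(-⅙))² - 0*(-1)/6) = 17*(5/16 + 0² - 321/32*0) = 17*(5/16 + 0 + 0) = 17*(5/16) = 85/16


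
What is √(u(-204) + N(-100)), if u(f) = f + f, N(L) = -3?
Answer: I*√411 ≈ 20.273*I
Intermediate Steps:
u(f) = 2*f
√(u(-204) + N(-100)) = √(2*(-204) - 3) = √(-408 - 3) = √(-411) = I*√411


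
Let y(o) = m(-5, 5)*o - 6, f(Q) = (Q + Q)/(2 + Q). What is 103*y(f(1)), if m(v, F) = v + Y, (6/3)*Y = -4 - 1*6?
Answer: -3914/3 ≈ -1304.7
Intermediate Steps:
f(Q) = 2*Q/(2 + Q) (f(Q) = (2*Q)/(2 + Q) = 2*Q/(2 + Q))
Y = -5 (Y = (-4 - 1*6)/2 = (-4 - 6)/2 = (½)*(-10) = -5)
m(v, F) = -5 + v (m(v, F) = v - 5 = -5 + v)
y(o) = -6 - 10*o (y(o) = (-5 - 5)*o - 6 = -10*o - 6 = -6 - 10*o)
103*y(f(1)) = 103*(-6 - 20/(2 + 1)) = 103*(-6 - 20/3) = 103*(-38/3) = -3914/3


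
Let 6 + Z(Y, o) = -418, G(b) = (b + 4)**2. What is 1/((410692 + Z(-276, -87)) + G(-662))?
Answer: 1/843232 ≈ 1.1859e-6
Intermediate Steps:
G(b) = (4 + b)**2
Z(Y, o) = -424 (Z(Y, o) = -6 - 418 = -424)
1/((410692 + Z(-276, -87)) + G(-662)) = 1/((410692 - 424) + (4 - 662)**2) = 1/(410268 + (-658)**2) = 1/(410268 + 432964) = 1/843232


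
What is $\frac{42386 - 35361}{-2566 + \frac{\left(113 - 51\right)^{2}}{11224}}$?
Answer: $- \frac{3942430}{1439847} \approx -2.7381$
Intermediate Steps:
$\frac{42386 - 35361}{-2566 + \frac{\left(113 - 51\right)^{2}}{11224}} = \frac{7025}{-2566 + 62^{2} \cdot \frac{1}{11224}} = \frac{7025}{-2566 + 3844 \cdot \frac{1}{11224}} = \frac{7025}{-2566 + \frac{961}{2806}} = \frac{7025}{- \frac{7199235}{2806}} = 7025 \left(- \frac{2806}{7199235}\right) = - \frac{3942430}{1439847}$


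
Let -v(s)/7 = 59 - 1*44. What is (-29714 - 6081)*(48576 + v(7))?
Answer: -1735019445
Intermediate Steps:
v(s) = -105 (v(s) = -7*(59 - 1*44) = -7*(59 - 44) = -7*15 = -105)
(-29714 - 6081)*(48576 + v(7)) = (-29714 - 6081)*(48576 - 105) = -35795*48471 = -1735019445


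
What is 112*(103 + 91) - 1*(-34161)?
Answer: 55889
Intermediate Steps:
112*(103 + 91) - 1*(-34161) = 112*194 + 34161 = 21728 + 34161 = 55889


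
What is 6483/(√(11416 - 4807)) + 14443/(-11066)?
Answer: -1313/1006 + 2161*√6609/2203 ≈ 78.441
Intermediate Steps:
6483/(√(11416 - 4807)) + 14443/(-11066) = 6483/(√6609) + 14443*(-1/11066) = 6483*(√6609/6609) - 1313/1006 = 2161*√6609/2203 - 1313/1006 = -1313/1006 + 2161*√6609/2203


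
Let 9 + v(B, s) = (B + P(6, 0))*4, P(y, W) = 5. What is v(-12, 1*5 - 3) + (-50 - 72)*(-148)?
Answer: 18019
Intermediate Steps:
v(B, s) = 11 + 4*B (v(B, s) = -9 + (B + 5)*4 = -9 + (5 + B)*4 = -9 + (20 + 4*B) = 11 + 4*B)
v(-12, 1*5 - 3) + (-50 - 72)*(-148) = (11 + 4*(-12)) + (-50 - 72)*(-148) = (11 - 48) - 122*(-148) = -37 + 18056 = 18019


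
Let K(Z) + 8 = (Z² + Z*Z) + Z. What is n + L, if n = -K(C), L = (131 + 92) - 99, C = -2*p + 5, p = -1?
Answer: 27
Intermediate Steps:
C = 7 (C = -2*(-1) + 5 = 2 + 5 = 7)
K(Z) = -8 + Z + 2*Z² (K(Z) = -8 + ((Z² + Z*Z) + Z) = -8 + ((Z² + Z²) + Z) = -8 + (2*Z² + Z) = -8 + (Z + 2*Z²) = -8 + Z + 2*Z²)
L = 124 (L = 223 - 99 = 124)
n = -97 (n = -(-8 + 7 + 2*7²) = -(-8 + 7 + 2*49) = -(-8 + 7 + 98) = -1*97 = -97)
n + L = -97 + 124 = 27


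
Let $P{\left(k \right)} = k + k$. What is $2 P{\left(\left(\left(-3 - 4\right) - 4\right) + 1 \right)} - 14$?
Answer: $-54$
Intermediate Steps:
$P{\left(k \right)} = 2 k$
$2 P{\left(\left(\left(-3 - 4\right) - 4\right) + 1 \right)} - 14 = 2 \cdot 2 \left(\left(\left(-3 - 4\right) - 4\right) + 1\right) - 14 = 2 \cdot 2 \left(\left(-7 - 4\right) + 1\right) - 14 = 2 \cdot 2 \left(-11 + 1\right) - 14 = 2 \cdot 2 \left(-10\right) - 14 = 2 \left(-20\right) - 14 = -40 - 14 = -54$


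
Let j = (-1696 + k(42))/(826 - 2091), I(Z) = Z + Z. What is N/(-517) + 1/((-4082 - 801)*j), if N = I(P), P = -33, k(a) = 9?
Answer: 49366271/387168187 ≈ 0.12751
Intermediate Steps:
I(Z) = 2*Z
N = -66 (N = 2*(-33) = -66)
j = 1687/1265 (j = (-1696 + 9)/(826 - 2091) = -1687/(-1265) = -1687*(-1/1265) = 1687/1265 ≈ 1.3336)
N/(-517) + 1/((-4082 - 801)*j) = -66/(-517) + 1/((-4082 - 801)*(1687/1265)) = -66*(-1/517) + (1265/1687)/(-4883) = 6/47 - 1/4883*1265/1687 = 6/47 - 1265/8237621 = 49366271/387168187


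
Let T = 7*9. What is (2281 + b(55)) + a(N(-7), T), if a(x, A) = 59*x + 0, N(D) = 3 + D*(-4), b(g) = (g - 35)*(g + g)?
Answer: 6310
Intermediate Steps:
b(g) = 2*g*(-35 + g) (b(g) = (-35 + g)*(2*g) = 2*g*(-35 + g))
N(D) = 3 - 4*D
T = 63
a(x, A) = 59*x
(2281 + b(55)) + a(N(-7), T) = (2281 + 2*55*(-35 + 55)) + 59*(3 - 4*(-7)) = (2281 + 2*55*20) + 59*(3 + 28) = (2281 + 2200) + 59*31 = 4481 + 1829 = 6310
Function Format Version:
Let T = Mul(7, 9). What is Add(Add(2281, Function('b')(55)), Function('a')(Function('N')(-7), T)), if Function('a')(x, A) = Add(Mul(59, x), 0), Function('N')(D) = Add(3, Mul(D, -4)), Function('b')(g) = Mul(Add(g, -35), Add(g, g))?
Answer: 6310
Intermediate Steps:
Function('b')(g) = Mul(2, g, Add(-35, g)) (Function('b')(g) = Mul(Add(-35, g), Mul(2, g)) = Mul(2, g, Add(-35, g)))
Function('N')(D) = Add(3, Mul(-4, D))
T = 63
Function('a')(x, A) = Mul(59, x)
Add(Add(2281, Function('b')(55)), Function('a')(Function('N')(-7), T)) = Add(Add(2281, Mul(2, 55, Add(-35, 55))), Mul(59, Add(3, Mul(-4, -7)))) = Add(Add(2281, Mul(2, 55, 20)), Mul(59, Add(3, 28))) = Add(Add(2281, 2200), Mul(59, 31)) = Add(4481, 1829) = 6310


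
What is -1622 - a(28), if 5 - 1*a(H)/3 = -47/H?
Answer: -45977/28 ≈ -1642.0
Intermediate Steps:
a(H) = 15 + 141/H (a(H) = 15 - (-141)/H = 15 + 141/H)
-1622 - a(28) = -1622 - (15 + 141/28) = -1622 - 1*561/28 = -1622 - 561/28 = -45977/28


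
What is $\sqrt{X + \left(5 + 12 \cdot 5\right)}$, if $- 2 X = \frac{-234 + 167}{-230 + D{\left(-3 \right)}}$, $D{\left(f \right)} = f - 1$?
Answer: $\frac{\sqrt{394589}}{78} \approx 8.0534$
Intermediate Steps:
$D{\left(f \right)} = -1 + f$ ($D{\left(f \right)} = f - 1 = -1 + f$)
$X = - \frac{67}{468}$ ($X = - \frac{\left(-234 + 167\right) \frac{1}{-230 - 4}}{2} = - \frac{\left(-67\right) \frac{1}{-230 - 4}}{2} = - \frac{\left(-67\right) \frac{1}{-234}}{2} = - \frac{\left(-67\right) \left(- \frac{1}{234}\right)}{2} = \left(- \frac{1}{2}\right) \frac{67}{234} = - \frac{67}{468} \approx -0.14316$)
$\sqrt{X + \left(5 + 12 \cdot 5\right)} = \sqrt{- \frac{67}{468} + \left(5 + 12 \cdot 5\right)} = \sqrt{- \frac{67}{468} + \left(5 + 60\right)} = \sqrt{- \frac{67}{468} + 65} = \sqrt{\frac{30353}{468}} = \frac{\sqrt{394589}}{78}$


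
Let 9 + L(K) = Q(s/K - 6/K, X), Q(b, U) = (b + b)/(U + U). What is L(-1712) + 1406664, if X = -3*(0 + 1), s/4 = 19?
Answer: 3612290075/2568 ≈ 1.4067e+6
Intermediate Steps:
s = 76 (s = 4*19 = 76)
X = -3 (X = -3*1 = -3)
Q(b, U) = b/U (Q(b, U) = (2*b)/((2*U)) = (2*b)*(1/(2*U)) = b/U)
L(K) = -9 - 70/(3*K) (L(K) = -9 + (76/K - 6/K)/(-3) = -9 + (70/K)*(-1/3) = -9 - 70/(3*K))
L(-1712) + 1406664 = (-9 - 70/3/(-1712)) + 1406664 = (-9 - 70/3*(-1/1712)) + 1406664 = (-9 + 35/2568) + 1406664 = -23077/2568 + 1406664 = 3612290075/2568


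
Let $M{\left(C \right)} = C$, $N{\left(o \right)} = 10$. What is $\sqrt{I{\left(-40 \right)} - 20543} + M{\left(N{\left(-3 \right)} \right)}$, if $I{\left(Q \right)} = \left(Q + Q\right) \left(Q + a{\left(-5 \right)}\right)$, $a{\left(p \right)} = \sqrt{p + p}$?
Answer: $10 + \sqrt{-17343 - 80 i \sqrt{10}} \approx 10.96 - 131.7 i$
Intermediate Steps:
$a{\left(p \right)} = \sqrt{2} \sqrt{p}$ ($a{\left(p \right)} = \sqrt{2 p} = \sqrt{2} \sqrt{p}$)
$I{\left(Q \right)} = 2 Q \left(Q + i \sqrt{10}\right)$ ($I{\left(Q \right)} = \left(Q + Q\right) \left(Q + \sqrt{2} \sqrt{-5}\right) = 2 Q \left(Q + \sqrt{2} i \sqrt{5}\right) = 2 Q \left(Q + i \sqrt{10}\right)$)
$\sqrt{I{\left(-40 \right)} - 20543} + M{\left(N{\left(-3 \right)} \right)} = \sqrt{2 \left(-40\right) \left(-40 + i \sqrt{10}\right) - 20543} + 10 = \sqrt{\left(3200 - 80 i \sqrt{10}\right) - 20543} + 10 = \sqrt{-17343 - 80 i \sqrt{10}} + 10 = 10 + \sqrt{-17343 - 80 i \sqrt{10}}$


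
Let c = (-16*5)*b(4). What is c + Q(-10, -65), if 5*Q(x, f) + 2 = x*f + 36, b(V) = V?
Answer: -916/5 ≈ -183.20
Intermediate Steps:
c = -320 (c = -16*5*4 = -80*4 = -320)
Q(x, f) = 34/5 + f*x/5 (Q(x, f) = -2/5 + (x*f + 36)/5 = -2/5 + (f*x + 36)/5 = -2/5 + (36 + f*x)/5 = -2/5 + (36/5 + f*x/5) = 34/5 + f*x/5)
c + Q(-10, -65) = -320 + (34/5 + (1/5)*(-65)*(-10)) = -320 + (34/5 + 130) = -320 + 684/5 = -916/5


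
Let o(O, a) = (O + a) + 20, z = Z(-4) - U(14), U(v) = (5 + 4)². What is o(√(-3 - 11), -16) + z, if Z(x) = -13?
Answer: -90 + I*√14 ≈ -90.0 + 3.7417*I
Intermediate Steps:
U(v) = 81 (U(v) = 9² = 81)
z = -94 (z = -13 - 1*81 = -13 - 81 = -94)
o(O, a) = 20 + O + a
o(√(-3 - 11), -16) + z = (20 + √(-3 - 11) - 16) - 94 = (20 + √(-14) - 16) - 94 = (20 + I*√14 - 16) - 94 = (4 + I*√14) - 94 = -90 + I*√14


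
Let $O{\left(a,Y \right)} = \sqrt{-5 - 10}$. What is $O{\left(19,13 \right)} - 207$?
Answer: $-207 + i \sqrt{15} \approx -207.0 + 3.873 i$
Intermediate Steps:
$O{\left(a,Y \right)} = i \sqrt{15}$ ($O{\left(a,Y \right)} = \sqrt{-15} = i \sqrt{15}$)
$O{\left(19,13 \right)} - 207 = i \sqrt{15} - 207 = -207 + i \sqrt{15}$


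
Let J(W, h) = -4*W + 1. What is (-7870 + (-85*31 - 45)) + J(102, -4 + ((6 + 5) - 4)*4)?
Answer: -10957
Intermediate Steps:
J(W, h) = 1 - 4*W
(-7870 + (-85*31 - 45)) + J(102, -4 + ((6 + 5) - 4)*4) = (-7870 + (-85*31 - 45)) + (1 - 4*102) = (-7870 + (-2635 - 45)) + (1 - 408) = (-7870 - 2680) - 407 = -10550 - 407 = -10957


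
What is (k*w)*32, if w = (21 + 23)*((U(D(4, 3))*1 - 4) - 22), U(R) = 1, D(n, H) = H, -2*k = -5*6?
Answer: -528000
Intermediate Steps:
k = 15 (k = -(-5)*6/2 = -½*(-30) = 15)
w = -1100 (w = (21 + 23)*((1*1 - 4) - 22) = 44*((1 - 4) - 22) = 44*(-3 - 22) = 44*(-25) = -1100)
(k*w)*32 = (15*(-1100))*32 = -16500*32 = -528000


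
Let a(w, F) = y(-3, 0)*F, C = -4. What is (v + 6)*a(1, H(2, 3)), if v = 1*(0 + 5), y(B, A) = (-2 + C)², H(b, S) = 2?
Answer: 792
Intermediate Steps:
y(B, A) = 36 (y(B, A) = (-2 - 4)² = (-6)² = 36)
v = 5 (v = 1*5 = 5)
a(w, F) = 36*F
(v + 6)*a(1, H(2, 3)) = (5 + 6)*(36*2) = 11*72 = 792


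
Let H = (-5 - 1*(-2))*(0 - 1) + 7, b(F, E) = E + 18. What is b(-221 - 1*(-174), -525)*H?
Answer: -5070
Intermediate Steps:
b(F, E) = 18 + E
H = 10 (H = (-5 + 2)*(-1) + 7 = -3*(-1) + 7 = 3 + 7 = 10)
b(-221 - 1*(-174), -525)*H = (18 - 525)*10 = -507*10 = -5070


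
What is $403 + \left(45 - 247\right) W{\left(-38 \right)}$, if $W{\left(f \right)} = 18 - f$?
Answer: $-10909$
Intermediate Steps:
$403 + \left(45 - 247\right) W{\left(-38 \right)} = 403 + \left(45 - 247\right) \left(18 - -38\right) = 403 + \left(45 - 247\right) \left(18 + 38\right) = 403 - 11312 = -10909$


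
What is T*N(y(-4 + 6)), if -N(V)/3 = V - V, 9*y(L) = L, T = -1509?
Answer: 0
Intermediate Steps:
y(L) = L/9
N(V) = 0 (N(V) = -3*(V - V) = -3*0 = 0)
T*N(y(-4 + 6)) = -1509*0 = 0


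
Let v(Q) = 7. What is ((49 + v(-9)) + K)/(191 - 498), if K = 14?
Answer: -70/307 ≈ -0.22801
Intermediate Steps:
((49 + v(-9)) + K)/(191 - 498) = ((49 + 7) + 14)/(191 - 498) = (56 + 14)/(-307) = -1/307*70 = -70/307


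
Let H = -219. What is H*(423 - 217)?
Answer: -45114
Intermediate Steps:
H*(423 - 217) = -219*(423 - 217) = -219*206 = -45114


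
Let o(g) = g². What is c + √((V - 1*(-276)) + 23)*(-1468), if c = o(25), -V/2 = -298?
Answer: 625 - 1468*√895 ≈ -43293.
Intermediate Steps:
V = 596 (V = -2*(-298) = 596)
c = 625 (c = 25² = 625)
c + √((V - 1*(-276)) + 23)*(-1468) = 625 + √((596 - 1*(-276)) + 23)*(-1468) = 625 + √((596 + 276) + 23)*(-1468) = 625 + √(872 + 23)*(-1468) = 625 + √895*(-1468) = 625 - 1468*√895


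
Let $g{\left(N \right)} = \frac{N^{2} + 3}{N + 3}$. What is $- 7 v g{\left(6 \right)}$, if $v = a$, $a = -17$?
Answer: $\frac{1547}{3} \approx 515.67$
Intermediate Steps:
$g{\left(N \right)} = \frac{3 + N^{2}}{3 + N}$
$v = -17$
$- 7 v g{\left(6 \right)} = \left(-7\right) \left(-17\right) \frac{3 + 6^{2}}{3 + 6} = 119 \frac{3 + 36}{9} = 119 \cdot \frac{1}{9} \cdot 39 = 119 \cdot \frac{13}{3} = \frac{1547}{3}$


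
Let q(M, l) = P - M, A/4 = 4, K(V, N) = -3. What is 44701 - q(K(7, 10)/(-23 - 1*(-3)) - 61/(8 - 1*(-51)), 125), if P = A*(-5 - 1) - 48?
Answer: 52916057/1180 ≈ 44844.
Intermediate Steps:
A = 16 (A = 4*4 = 16)
P = -144 (P = 16*(-5 - 1) - 48 = 16*(-6) - 48 = -96 - 48 = -144)
q(M, l) = -144 - M
44701 - q(K(7, 10)/(-23 - 1*(-3)) - 61/(8 - 1*(-51)), 125) = 44701 - (-144 - (-3/(-23 - 1*(-3)) - 61/(8 - 1*(-51)))) = 44701 - (-144 - (-3/(-23 + 3) - 61/(8 + 51))) = 44701 - (-144 - (-3/(-20) - 61/59)) = 44701 - (-144 - (-3*(-1/20) - 61*1/59)) = 44701 - (-144 - (3/20 - 61/59)) = 44701 - (-144 - 1*(-1043/1180)) = 44701 - (-144 + 1043/1180) = 44701 - 1*(-168877/1180) = 44701 + 168877/1180 = 52916057/1180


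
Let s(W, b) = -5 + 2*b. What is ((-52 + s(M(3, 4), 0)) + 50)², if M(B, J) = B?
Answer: 49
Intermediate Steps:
((-52 + s(M(3, 4), 0)) + 50)² = ((-52 + (-5 + 2*0)) + 50)² = ((-52 + (-5 + 0)) + 50)² = ((-52 - 5) + 50)² = (-57 + 50)² = (-7)² = 49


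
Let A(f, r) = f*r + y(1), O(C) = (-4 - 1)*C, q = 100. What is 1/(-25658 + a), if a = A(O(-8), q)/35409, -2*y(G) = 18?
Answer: -35409/908520131 ≈ -3.8974e-5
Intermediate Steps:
y(G) = -9 (y(G) = -½*18 = -9)
O(C) = -5*C
A(f, r) = -9 + f*r (A(f, r) = f*r - 9 = -9 + f*r)
a = 3991/35409 (a = (-9 - 5*(-8)*100)/35409 = (-9 + 40*100)*(1/35409) = (-9 + 4000)*(1/35409) = 3991*(1/35409) = 3991/35409 ≈ 0.11271)
1/(-25658 + a) = 1/(-25658 + 3991/35409) = 1/(-908520131/35409) = -35409/908520131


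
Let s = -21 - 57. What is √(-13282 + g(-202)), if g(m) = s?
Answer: 4*I*√835 ≈ 115.59*I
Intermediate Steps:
s = -78
g(m) = -78
√(-13282 + g(-202)) = √(-13282 - 78) = √(-13360) = 4*I*√835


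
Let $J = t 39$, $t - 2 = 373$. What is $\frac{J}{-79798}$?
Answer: $- \frac{14625}{79798} \approx -0.18328$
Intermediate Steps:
$t = 375$ ($t = 2 + 373 = 375$)
$J = 14625$ ($J = 375 \cdot 39 = 14625$)
$\frac{J}{-79798} = \frac{14625}{-79798} = 14625 \left(- \frac{1}{79798}\right) = - \frac{14625}{79798}$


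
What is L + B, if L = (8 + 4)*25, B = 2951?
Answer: 3251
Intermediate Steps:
L = 300 (L = 12*25 = 300)
L + B = 300 + 2951 = 3251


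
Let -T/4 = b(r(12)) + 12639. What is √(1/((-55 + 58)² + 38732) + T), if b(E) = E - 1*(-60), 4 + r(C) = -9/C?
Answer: 2*I*√19052356544799/38741 ≈ 225.34*I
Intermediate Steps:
r(C) = -4 - 9/C
b(E) = 60 + E (b(E) = E + 60 = 60 + E)
T = -50777 (T = -4*((60 + (-4 - 9/12)) + 12639) = -4*((60 + (-4 - 9*1/12)) + 12639) = -4*((60 + (-4 - ¾)) + 12639) = -4*((60 - 19/4) + 12639) = -4*(221/4 + 12639) = -4*50777/4 = -50777)
√(1/((-55 + 58)² + 38732) + T) = √(1/((-55 + 58)² + 38732) - 50777) = √(1/(3² + 38732) - 50777) = √(1/(9 + 38732) - 50777) = √(1/38741 - 50777) = √(-1967151756/38741) = 2*I*√19052356544799/38741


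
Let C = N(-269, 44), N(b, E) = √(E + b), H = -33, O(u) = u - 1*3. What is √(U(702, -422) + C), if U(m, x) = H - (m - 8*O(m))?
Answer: √(4857 + 15*I) ≈ 69.692 + 0.108*I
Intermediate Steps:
O(u) = -3 + u (O(u) = u - 3 = -3 + u)
U(m, x) = -57 + 7*m (U(m, x) = -33 - (m - 8*(-3 + m)) = -33 - (m + (24 - 8*m)) = -33 - (24 - 7*m) = -33 + (-24 + 7*m) = -57 + 7*m)
C = 15*I (C = √(44 - 269) = √(-225) = 15*I ≈ 15.0*I)
√(U(702, -422) + C) = √((-57 + 7*702) + 15*I) = √((-57 + 4914) + 15*I) = √(4857 + 15*I)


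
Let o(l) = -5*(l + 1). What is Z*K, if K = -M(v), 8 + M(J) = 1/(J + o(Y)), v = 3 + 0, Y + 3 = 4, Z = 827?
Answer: 47139/7 ≈ 6734.1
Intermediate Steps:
Y = 1 (Y = -3 + 4 = 1)
v = 3
o(l) = -5 - 5*l (o(l) = -5*(1 + l) = -5 - 5*l)
M(J) = -8 + 1/(-10 + J) (M(J) = -8 + 1/(J + (-5 - 5*1)) = -8 + 1/(J + (-5 - 5)) = -8 + 1/(J - 10) = -8 + 1/(-10 + J))
K = 57/7 (K = -(81 - 8*3)/(-10 + 3) = -(81 - 24)/(-7) = -(-1)*57/7 = -1*(-57/7) = 57/7 ≈ 8.1429)
Z*K = 827*(57/7) = 47139/7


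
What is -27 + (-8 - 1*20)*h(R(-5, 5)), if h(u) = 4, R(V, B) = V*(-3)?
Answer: -139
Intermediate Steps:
R(V, B) = -3*V
-27 + (-8 - 1*20)*h(R(-5, 5)) = -27 + (-8 - 1*20)*4 = -27 + (-8 - 20)*4 = -27 - 28*4 = -27 - 112 = -139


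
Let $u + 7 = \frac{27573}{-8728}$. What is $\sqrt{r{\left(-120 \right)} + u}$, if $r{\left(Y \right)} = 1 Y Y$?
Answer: $\frac{\sqrt{274047266642}}{4364} \approx 119.96$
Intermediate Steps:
$u = - \frac{88669}{8728}$ ($u = -7 + \frac{27573}{-8728} = -7 + 27573 \left(- \frac{1}{8728}\right) = -7 - \frac{27573}{8728} = - \frac{88669}{8728} \approx -10.159$)
$r{\left(Y \right)} = Y^{2}$ ($r{\left(Y \right)} = Y Y = Y^{2}$)
$\sqrt{r{\left(-120 \right)} + u} = \sqrt{\left(-120\right)^{2} - \frac{88669}{8728}} = \sqrt{14400 - \frac{88669}{8728}} = \sqrt{\frac{125594531}{8728}} = \frac{\sqrt{274047266642}}{4364}$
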